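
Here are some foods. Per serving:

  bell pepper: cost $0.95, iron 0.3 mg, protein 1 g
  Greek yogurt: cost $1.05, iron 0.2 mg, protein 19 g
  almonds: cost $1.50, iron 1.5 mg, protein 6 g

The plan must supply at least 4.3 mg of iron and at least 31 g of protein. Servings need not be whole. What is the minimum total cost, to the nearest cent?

Check every corner: each single food scaled to meet both minima, and each pair solved so both constraints bind.
bell pepper only: max(4.3/0.3, 31/1) = 31 servings → $29.45.
Greek yogurt only: max(4.3/0.2, 31/19) = 21.5 servings → $22.57.
almonds only: max(4.3/1.5, 31/6) = 5.167 servings → $7.75.
bell pepper + Greek yogurt with both tight: 13.73 servings and 0.9091 servings → $14.00.
bell pepper + almonds with both targets exact would need a negative amount; discard.
Greek yogurt + almonds with both tight: 0.7582 servings and 2.766 servings → $4.94.
So the least-cost plan costs $4.94.

$4.94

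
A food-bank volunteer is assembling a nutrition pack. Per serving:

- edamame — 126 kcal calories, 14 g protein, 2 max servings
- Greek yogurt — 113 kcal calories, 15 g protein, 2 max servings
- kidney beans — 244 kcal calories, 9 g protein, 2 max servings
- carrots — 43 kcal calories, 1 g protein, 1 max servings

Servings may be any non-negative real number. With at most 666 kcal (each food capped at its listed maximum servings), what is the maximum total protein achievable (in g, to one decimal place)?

64.9 g

Protein per kcal: Greek yogurt 0.1327, edamame 0.1111, kidney beans 0.03689, carrots 0.02326.
Take 2 servings of Greek yogurt: uses 226 kcal, +30.0 g protein (running total 30.0 g).
Take 2 servings of edamame: uses 252 kcal, +28.0 g protein (running total 58.0 g).
Take 0.7705 servings of kidney beans: uses 188 kcal, +6.9 g protein (running total 64.9 g).
Greedy by best ratio exhausts the calories allowance optimally: 64.9 g.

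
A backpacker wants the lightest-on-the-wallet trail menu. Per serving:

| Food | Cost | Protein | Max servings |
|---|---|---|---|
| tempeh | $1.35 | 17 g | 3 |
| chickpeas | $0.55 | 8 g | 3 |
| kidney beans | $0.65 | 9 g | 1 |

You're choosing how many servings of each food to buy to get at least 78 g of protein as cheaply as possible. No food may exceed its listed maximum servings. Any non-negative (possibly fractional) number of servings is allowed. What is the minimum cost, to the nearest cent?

Cost per g of protein: chickpeas $0.0688, kidney beans $0.0722, tempeh $0.0794.
Take 3 servings of chickpeas: +24.0 g protein for $1.65 (total $1.65, still need 54.0 g).
Take 1 serving of kidney beans: +9.0 g protein for $0.65 (total $2.30, still need 45.0 g).
Take 2.647 servings of tempeh: +45.0 g protein for $3.57 (total $5.87, still need 0.0 g).
Filling from the cheapest source first is optimal under one linear minimum: $5.87.

$5.87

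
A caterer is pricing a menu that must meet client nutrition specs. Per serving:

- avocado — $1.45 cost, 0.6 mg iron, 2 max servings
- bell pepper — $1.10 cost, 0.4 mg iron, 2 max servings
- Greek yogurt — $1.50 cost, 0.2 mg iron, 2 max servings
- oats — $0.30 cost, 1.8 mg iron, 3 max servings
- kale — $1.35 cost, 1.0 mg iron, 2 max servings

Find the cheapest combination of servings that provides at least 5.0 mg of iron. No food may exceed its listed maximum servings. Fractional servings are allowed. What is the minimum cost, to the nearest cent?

Cost per mg of iron: oats $0.1667, kale $1.3500, avocado $2.4167, bell pepper $2.7500, Greek yogurt $7.5000.
Take 2.778 servings of oats: +5.0 mg iron for $0.83 (total $0.83, still need 0.0 mg).
Greedy by cheapest-per-mg is optimal for a single linear constraint, so the minimum cost is $0.83.

$0.83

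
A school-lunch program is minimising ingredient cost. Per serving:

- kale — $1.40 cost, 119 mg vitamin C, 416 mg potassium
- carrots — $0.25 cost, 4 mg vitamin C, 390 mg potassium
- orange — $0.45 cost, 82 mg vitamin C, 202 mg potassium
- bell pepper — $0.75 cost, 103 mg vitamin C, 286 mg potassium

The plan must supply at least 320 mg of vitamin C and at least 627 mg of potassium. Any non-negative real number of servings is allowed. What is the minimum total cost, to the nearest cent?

The cheapest plan sits at a corner of the feasible region — with two constraints it uses at most two foods.
kale only: max(320/119, 627/416) = 2.689 servings → $3.76.
carrots only: max(320/4, 627/390) = 80 servings → $20.00.
orange only: max(320/82, 627/202) = 3.902 servings → $1.76.
bell pepper only: max(320/103, 627/286) = 3.107 servings → $2.33.
kale + carrots with both targets exact would need a negative amount; discard.
kale + orange: the both-tight solution has a negative serving — not a feasible corner.
kale + bell pepper: the both-tight solution has a negative serving — not a feasible corner.
carrots + orange: the both-tight solution has a negative serving — not a feasible corner.
carrots + bell pepper: intersection lies outside the first quadrant.
orange + bell pepper: intersection lies outside the first quadrant.
So the least-cost plan costs $1.76.

$1.76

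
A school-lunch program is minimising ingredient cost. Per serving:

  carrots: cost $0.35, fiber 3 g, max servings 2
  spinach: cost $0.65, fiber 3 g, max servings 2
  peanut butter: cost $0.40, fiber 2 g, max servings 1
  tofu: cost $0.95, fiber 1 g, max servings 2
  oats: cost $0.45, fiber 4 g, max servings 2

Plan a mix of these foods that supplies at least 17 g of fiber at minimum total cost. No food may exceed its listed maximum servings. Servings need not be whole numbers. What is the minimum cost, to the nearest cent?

$2.22

Cost per g of fiber: oats $0.1125, carrots $0.1167, peanut butter $0.2000, spinach $0.2167, tofu $0.9500.
Take 2 servings of oats: +8.0 g fiber for $0.90 (total $0.90, still need 9.0 g).
Take 2 servings of carrots: +6.0 g fiber for $0.70 (total $1.60, still need 3.0 g).
Take 1 serving of peanut butter: +2.0 g fiber for $0.40 (total $2.00, still need 1.0 g).
Take 0.3333 servings of spinach: +1.0 g fiber for $0.22 (total $2.22, still need 0.0 g).
Filling from the cheapest source first is optimal under one linear minimum: $2.22.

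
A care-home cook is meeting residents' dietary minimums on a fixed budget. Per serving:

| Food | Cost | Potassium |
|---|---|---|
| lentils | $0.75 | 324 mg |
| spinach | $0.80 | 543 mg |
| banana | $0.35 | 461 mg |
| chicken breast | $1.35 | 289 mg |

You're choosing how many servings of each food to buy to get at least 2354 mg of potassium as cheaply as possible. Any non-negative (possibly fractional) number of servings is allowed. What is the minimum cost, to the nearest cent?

$1.79

Cost per mg of potassium: banana $0.0008, spinach $0.0015, lentils $0.0023, chicken breast $0.0047.
With no serving limits, use only banana: 2354 mg / 461 mg = 5.106 servings × $0.35 = $1.79.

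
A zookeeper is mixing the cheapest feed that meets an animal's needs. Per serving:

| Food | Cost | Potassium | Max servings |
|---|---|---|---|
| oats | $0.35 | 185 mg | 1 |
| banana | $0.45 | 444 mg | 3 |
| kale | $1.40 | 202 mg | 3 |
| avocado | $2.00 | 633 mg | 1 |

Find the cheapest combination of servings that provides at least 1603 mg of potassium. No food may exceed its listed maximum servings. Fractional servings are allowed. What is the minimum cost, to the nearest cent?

$1.97

Cost per mg of potassium: banana $0.0010, oats $0.0019, avocado $0.0032, kale $0.0069.
Take 3 servings of banana: +1332.0 mg potassium for $1.35 (total $1.35, still need 271.0 mg).
Take 1 serving of oats: +185.0 mg potassium for $0.35 (total $1.70, still need 86.0 mg).
Take 0.1359 servings of avocado: +86.0 mg potassium for $0.27 (total $1.97, still need 0.0 mg).
Filling from the cheapest source first is optimal under one linear minimum: $1.97.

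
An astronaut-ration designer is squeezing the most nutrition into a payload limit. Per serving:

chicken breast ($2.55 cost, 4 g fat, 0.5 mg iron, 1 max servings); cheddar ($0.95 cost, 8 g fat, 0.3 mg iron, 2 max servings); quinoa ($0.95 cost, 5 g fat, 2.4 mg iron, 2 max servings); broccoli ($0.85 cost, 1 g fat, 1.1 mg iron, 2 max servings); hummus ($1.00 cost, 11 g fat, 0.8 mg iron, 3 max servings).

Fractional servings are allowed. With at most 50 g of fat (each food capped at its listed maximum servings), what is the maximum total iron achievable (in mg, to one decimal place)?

9.9 mg

Iron per g fat: broccoli 1.1, quinoa 0.48, chicken breast 0.125, hummus 0.07273, cheddar 0.0375.
Take 2 servings of broccoli: uses 2 g fat, +2.2 mg iron (running total 2.2 mg).
Take 2 servings of quinoa: uses 10 g fat, +4.8 mg iron (running total 7.0 mg).
Take 1 serving of chicken breast: uses 4 g fat, +0.5 mg iron (running total 7.5 mg).
Take 3 servings of hummus: uses 33 g fat, +2.4 mg iron (running total 9.9 mg).
Take 0.125 servings of cheddar: uses 1 g fat, +0.0 mg iron (running total 9.9 mg).
Filling greedily by iron-per-g fat is optimal for one linear limit, giving 9.9 mg.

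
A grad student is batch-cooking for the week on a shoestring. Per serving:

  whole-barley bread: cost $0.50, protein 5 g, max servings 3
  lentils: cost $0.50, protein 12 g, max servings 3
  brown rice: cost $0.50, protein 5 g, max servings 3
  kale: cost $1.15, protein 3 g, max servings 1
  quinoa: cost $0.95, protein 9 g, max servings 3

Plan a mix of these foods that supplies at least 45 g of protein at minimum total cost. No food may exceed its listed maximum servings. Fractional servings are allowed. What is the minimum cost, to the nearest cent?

Cost per g of protein: lentils $0.0417, whole-barley bread $0.1000, brown rice $0.1000, quinoa $0.1056, kale $0.3833.
Take 3 servings of lentils: +36.0 g protein for $1.50 (total $1.50, still need 9.0 g).
Take 1.8 servings of whole-barley bread: +9.0 g protein for $0.90 (total $2.40, still need 0.0 g).
Greedy by cheapest-per-g is optimal for a single linear constraint, so the minimum cost is $2.40.

$2.40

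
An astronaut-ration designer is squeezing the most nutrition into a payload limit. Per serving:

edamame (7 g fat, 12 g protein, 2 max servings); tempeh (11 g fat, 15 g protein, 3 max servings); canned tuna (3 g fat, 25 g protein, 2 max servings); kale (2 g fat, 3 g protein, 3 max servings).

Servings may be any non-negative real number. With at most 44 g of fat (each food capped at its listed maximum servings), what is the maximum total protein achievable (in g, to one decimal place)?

Protein per g fat: canned tuna 8.333, edamame 1.714, kale 1.5, tempeh 1.364.
Take 2 servings of canned tuna: uses 6 g fat, +50.0 g protein (running total 50.0 g).
Take 2 servings of edamame: uses 14 g fat, +24.0 g protein (running total 74.0 g).
Take 3 servings of kale: uses 6 g fat, +9.0 g protein (running total 83.0 g).
Take 1.636 servings of tempeh: uses 18 g fat, +24.5 g protein (running total 107.5 g).
Filling greedily by protein-per-g fat is optimal for one linear limit, giving 107.5 g.

107.5 g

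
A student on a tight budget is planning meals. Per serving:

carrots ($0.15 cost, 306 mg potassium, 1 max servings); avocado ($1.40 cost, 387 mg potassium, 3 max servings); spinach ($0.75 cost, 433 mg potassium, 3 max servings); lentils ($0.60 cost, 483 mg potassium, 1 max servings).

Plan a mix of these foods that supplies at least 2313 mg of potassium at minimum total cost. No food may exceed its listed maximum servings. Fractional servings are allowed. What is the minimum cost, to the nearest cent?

Cost per mg of potassium: carrots $0.0005, lentils $0.0012, spinach $0.0017, avocado $0.0036.
Take 1 serving of carrots: +306.0 mg potassium for $0.15 (total $0.15, still need 2007.0 mg).
Take 1 serving of lentils: +483.0 mg potassium for $0.60 (total $0.75, still need 1524.0 mg).
Take 3 servings of spinach: +1299.0 mg potassium for $2.25 (total $3.00, still need 225.0 mg).
Take 0.5814 servings of avocado: +225.0 mg potassium for $0.81 (total $3.81, still need 0.0 mg).
Filling from the cheapest source first is optimal under one linear minimum: $3.81.

$3.81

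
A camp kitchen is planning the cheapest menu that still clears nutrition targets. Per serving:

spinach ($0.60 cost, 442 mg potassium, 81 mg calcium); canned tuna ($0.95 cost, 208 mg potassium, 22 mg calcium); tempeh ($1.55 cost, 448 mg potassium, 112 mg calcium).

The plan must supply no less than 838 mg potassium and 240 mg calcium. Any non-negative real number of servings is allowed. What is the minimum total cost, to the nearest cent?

$1.78

For a min-cost LP with two ≥-constraints, a basic feasible solution has at most two positive variables.
spinach only: max(838/442, 240/81) = 2.963 servings → $1.78.
canned tuna only: max(838/208, 240/22) = 10.91 servings → $10.36.
tempeh only: max(838/448, 240/112) = 2.143 servings → $3.32.
spinach + canned tuna with both targets exact would need a negative amount; discard.
spinach + tempeh with both targets exact would need a negative amount; discard.
canned tuna + tempeh with both targets exact would need a negative amount; discard.
The minimum over all feasible corners is $1.78.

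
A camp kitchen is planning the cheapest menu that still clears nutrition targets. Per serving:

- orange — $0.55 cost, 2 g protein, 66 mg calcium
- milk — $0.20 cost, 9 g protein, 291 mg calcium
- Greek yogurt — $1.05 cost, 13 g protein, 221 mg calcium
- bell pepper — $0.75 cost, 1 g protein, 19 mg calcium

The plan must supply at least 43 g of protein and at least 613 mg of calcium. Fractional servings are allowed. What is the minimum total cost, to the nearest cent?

Compare the cost at each extreme point of the feasible region.
orange only: max(43/2, 613/66) = 21.5 servings → $11.82.
milk only: max(43/9, 613/291) = 4.778 servings → $0.96.
Greek yogurt only: max(43/13, 613/221) = 3.308 servings → $3.47.
bell pepper only: max(43/1, 613/19) = 43 servings → $32.25.
orange + milk with both targets exact would need a negative amount; discard.
orange + Greek yogurt: intersection lies outside the first quadrant.
orange + bell pepper: the both-tight solution has a negative serving — not a feasible corner.
milk + Greek yogurt: intersection lies outside the first quadrant.
milk + bell pepper: intersection lies outside the first quadrant.
Greek yogurt + bell pepper: intersection lies outside the first quadrant.
Cheapest feasible corner: $0.96.

$0.96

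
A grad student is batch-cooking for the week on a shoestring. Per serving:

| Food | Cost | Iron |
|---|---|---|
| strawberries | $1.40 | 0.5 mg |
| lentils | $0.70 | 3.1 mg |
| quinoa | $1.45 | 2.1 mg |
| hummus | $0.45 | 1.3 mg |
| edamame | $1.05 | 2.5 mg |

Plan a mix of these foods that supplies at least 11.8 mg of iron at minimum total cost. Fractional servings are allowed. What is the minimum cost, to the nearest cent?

$2.66

Cost per mg of iron: lentils $0.2258, hummus $0.3462, edamame $0.4200, quinoa $0.6905, strawberries $2.8000.
With no serving limits, use only lentils: 11.8 mg / 3.1 mg = 3.806 servings × $0.70 = $2.66.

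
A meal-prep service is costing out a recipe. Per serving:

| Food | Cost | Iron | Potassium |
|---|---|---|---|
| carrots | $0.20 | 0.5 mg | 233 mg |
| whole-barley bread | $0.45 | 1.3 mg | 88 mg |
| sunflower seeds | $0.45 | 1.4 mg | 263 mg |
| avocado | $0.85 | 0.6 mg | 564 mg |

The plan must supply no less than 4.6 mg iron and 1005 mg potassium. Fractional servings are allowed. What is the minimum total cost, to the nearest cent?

Minimising a linear cost over {iron ≥ 4.6, potassium ≥ 1005, servings ≥ 0} — the optimum is at a vertex, using one or two foods.
carrots only: max(4.6/0.5, 1005/233) = 9.2 servings → $1.84.
whole-barley bread only: max(4.6/1.3, 1005/88) = 11.42 servings → $5.14.
sunflower seeds only: max(4.6/1.4, 1005/263) = 3.821 servings → $1.72.
avocado only: max(4.6/0.6, 1005/564) = 7.667 servings → $6.52.
carrots + whole-barley bread with both tight: 3.483 servings and 2.199 servings → $1.69.
carrots + sunflower seeds with both tight: 1.013 servings and 2.924 servings → $1.52.
carrots + avocado: the both-tight solution has a negative serving — not a feasible corner.
whole-barley bread + sunflower seeds: intersection lies outside the first quadrant.
whole-barley bread + avocado with both tight: 2.927 servings and 1.325 servings → $2.44.
sunflower seeds + avocado with both tight: 3.152 servings and 0.3121 servings → $1.68.
Cheapest feasible corner: $1.52.

$1.52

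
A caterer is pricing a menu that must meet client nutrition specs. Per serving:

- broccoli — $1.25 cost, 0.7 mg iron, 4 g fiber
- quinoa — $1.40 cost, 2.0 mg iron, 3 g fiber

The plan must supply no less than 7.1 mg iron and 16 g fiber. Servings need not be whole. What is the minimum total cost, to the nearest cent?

$6.35

At the optimum either one food covers both requirements or two foods hit both targets exactly; no other combination can be cheaper.
broccoli only: max(7.1/0.7, 16/4) = 10.14 servings → $12.68.
quinoa only: max(7.1/2.0, 16/3) = 5.333 servings → $7.47.
broccoli + quinoa with both tight: 1.814 servings and 2.915 servings → $6.35.
So the least-cost plan costs $6.35.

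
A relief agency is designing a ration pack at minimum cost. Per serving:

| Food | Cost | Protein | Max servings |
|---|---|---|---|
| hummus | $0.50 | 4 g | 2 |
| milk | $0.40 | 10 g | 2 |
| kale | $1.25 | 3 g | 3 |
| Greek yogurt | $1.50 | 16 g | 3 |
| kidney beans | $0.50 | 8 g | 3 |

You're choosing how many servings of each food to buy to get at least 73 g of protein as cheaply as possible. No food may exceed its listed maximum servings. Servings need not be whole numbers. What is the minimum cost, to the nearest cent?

$5.02

Cost per g of protein: milk $0.0400, kidney beans $0.0625, Greek yogurt $0.0938, hummus $0.1250, kale $0.4167.
Take 2 servings of milk: +20.0 g protein for $0.80 (total $0.80, still need 53.0 g).
Take 3 servings of kidney beans: +24.0 g protein for $1.50 (total $2.30, still need 29.0 g).
Take 1.812 servings of Greek yogurt: +29.0 g protein for $2.72 (total $5.02, still need 0.0 g).
Greedy by cheapest-per-g is optimal for a single linear constraint, so the minimum cost is $5.02.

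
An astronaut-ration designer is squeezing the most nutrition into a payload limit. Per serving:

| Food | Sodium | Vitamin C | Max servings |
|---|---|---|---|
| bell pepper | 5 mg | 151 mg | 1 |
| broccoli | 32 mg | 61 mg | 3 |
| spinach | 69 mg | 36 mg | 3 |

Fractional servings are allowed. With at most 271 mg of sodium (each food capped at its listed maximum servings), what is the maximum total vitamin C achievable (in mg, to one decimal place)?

Vitamin C per mg sodium: bell pepper 30.2, broccoli 1.906, spinach 0.5217.
Take 1 serving of bell pepper: uses 5 mg sodium, +151.0 mg vitamin C (running total 151.0 mg).
Take 3 servings of broccoli: uses 96 mg sodium, +183.0 mg vitamin C (running total 334.0 mg).
Take 2.464 servings of spinach: uses 170 mg sodium, +88.7 mg vitamin C (running total 422.7 mg).
Filling greedily by vitamin C-per-mg sodium is optimal for one linear limit, giving 422.7 mg.

422.7 mg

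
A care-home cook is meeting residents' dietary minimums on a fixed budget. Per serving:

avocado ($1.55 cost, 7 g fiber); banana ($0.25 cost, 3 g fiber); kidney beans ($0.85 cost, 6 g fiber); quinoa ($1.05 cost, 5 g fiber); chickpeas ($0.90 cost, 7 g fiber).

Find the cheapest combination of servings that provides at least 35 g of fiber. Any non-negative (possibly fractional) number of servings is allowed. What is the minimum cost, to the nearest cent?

Cost per g of fiber: banana $0.0833, chickpeas $0.1286, kidney beans $0.1417, quinoa $0.2100, avocado $0.2214.
With no serving limits, use only banana: 35 g / 3 g = 11.67 servings × $0.25 = $2.92.

$2.92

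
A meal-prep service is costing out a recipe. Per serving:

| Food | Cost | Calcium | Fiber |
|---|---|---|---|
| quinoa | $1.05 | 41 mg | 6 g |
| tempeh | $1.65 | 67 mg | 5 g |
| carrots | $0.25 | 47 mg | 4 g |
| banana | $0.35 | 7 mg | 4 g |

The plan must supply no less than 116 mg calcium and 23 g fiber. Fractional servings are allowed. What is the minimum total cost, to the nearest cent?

$1.44

With two linear requirements the optimum uses one or two foods; enumerate the corners.
quinoa only: max(116/41, 23/6) = 3.833 servings → $4.03.
tempeh only: max(116/67, 23/5) = 4.6 servings → $7.59.
carrots only: max(116/47, 23/4) = 5.75 servings → $1.44.
banana only: max(116/7, 23/4) = 16.57 servings → $5.80.
quinoa + tempeh with both targets exact would need a negative amount; discard.
quinoa + carrots with both targets exact would need a negative amount; discard.
quinoa + banana with both tight: 2.484 servings and 2.025 servings → $3.32.
tempeh + carrots: the both-tight solution has a negative serving — not a feasible corner.
tempeh + banana with both tight: 1.3 servings and 4.124 servings → $3.59.
carrots + banana with both tight: 1.894 servings and 3.856 servings → $1.82.
Cheapest feasible corner: $1.44.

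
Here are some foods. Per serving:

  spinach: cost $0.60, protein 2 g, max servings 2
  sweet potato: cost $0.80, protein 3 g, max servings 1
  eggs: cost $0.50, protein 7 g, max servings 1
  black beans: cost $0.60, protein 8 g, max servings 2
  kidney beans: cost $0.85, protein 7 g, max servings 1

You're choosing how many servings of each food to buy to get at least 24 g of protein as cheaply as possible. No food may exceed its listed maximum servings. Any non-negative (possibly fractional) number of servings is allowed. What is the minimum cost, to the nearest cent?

Cost per g of protein: eggs $0.0714, black beans $0.0750, kidney beans $0.1214, sweet potato $0.2667, spinach $0.3000.
Take 1 serving of eggs: +7.0 g protein for $0.50 (total $0.50, still need 17.0 g).
Take 2 servings of black beans: +16.0 g protein for $1.20 (total $1.70, still need 1.0 g).
Take 0.1429 servings of kidney beans: +1.0 g protein for $0.12 (total $1.82, still need 0.0 g).
Greedy by cheapest-per-g is optimal for a single linear constraint, so the minimum cost is $1.82.

$1.82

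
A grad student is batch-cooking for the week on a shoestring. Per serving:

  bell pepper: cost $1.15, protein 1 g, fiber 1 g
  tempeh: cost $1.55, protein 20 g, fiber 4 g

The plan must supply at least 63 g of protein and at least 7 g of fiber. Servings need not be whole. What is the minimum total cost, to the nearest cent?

$4.88

bell pepper only: max(63/1, 7/1) = 63 servings → $72.45.
tempeh only: max(63/20, 7/4) = 3.15 servings → $4.88.
bell pepper + tempeh: intersection lies outside the first quadrant.
So the least-cost plan costs $4.88.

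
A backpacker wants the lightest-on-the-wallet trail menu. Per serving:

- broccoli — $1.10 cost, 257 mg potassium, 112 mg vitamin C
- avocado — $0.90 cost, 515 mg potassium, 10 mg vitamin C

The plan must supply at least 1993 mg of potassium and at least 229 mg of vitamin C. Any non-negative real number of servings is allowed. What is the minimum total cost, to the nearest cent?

Two binding constraints pin down two serving amounts, so the optimal mix uses at most two foods. The candidates are each food alone (scaled to the tighter of potassium/vitamin C) and each pair with both constraints tight.
broccoli only: max(1993/257, 229/112) = 7.755 servings → $8.53.
avocado only: max(1993/515, 229/10) = 22.9 servings → $20.61.
broccoli + avocado with both tight: 1.778 servings and 2.982 servings → $4.64.
The minimum over all feasible corners is $4.64.

$4.64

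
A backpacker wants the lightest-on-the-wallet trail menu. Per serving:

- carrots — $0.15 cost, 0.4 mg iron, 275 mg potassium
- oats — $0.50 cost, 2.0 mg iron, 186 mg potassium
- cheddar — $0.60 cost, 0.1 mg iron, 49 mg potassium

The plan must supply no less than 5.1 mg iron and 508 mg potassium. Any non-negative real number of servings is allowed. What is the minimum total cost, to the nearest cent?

$1.28

Minimising a linear cost over {iron ≥ 5.1, potassium ≥ 508, servings ≥ 0} — the optimum is at a vertex, using one or two foods.
carrots only: max(5.1/0.4, 508/275) = 12.75 servings → $1.91.
oats only: max(5.1/2.0, 508/186) = 2.731 servings → $1.37.
cheddar only: max(5.1/0.1, 508/49) = 51 servings → $30.60.
carrots + oats with both tight: 0.1417 servings and 2.522 servings → $1.28.
carrots + cheddar: intersection lies outside the first quadrant.
oats + cheddar with both tight: 2.508 servings and 0.8489 servings → $1.76.
The minimum over all feasible corners is $1.28.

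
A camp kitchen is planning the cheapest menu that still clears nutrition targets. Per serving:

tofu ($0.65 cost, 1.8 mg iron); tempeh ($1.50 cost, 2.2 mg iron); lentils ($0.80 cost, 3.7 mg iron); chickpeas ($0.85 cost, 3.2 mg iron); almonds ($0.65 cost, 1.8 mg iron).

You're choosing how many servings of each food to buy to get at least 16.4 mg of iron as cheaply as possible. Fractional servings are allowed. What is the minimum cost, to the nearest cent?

$3.55

Cost per mg of iron: lentils $0.2162, chickpeas $0.2656, tofu $0.3611, almonds $0.3611, tempeh $0.6818.
With no serving limits, use only lentils: 16.4 mg / 3.7 mg = 4.432 servings × $0.80 = $3.55.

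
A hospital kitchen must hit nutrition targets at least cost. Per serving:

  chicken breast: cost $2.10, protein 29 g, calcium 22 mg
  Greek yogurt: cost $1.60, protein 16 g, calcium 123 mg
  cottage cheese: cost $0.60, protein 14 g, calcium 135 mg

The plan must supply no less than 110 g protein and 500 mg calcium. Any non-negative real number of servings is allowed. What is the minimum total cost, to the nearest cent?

$4.71

A basic optimal solution has at most two foods positive. Try each food alone and each pair with both targets met exactly.
chicken breast only: max(110/29, 500/22) = 22.73 servings → $47.73.
Greek yogurt only: max(110/16, 500/123) = 6.875 servings → $11.00.
cottage cheese only: max(110/14, 500/135) = 7.857 servings → $4.71.
chicken breast + Greek yogurt with both tight: 1.72 servings and 3.757 servings → $9.62.
chicken breast + cottage cheese with both tight: 2.176 servings and 3.349 servings → $6.58.
Greek yogurt + cottage cheese: intersection lies outside the first quadrant.
The minimum over all feasible corners is $4.71.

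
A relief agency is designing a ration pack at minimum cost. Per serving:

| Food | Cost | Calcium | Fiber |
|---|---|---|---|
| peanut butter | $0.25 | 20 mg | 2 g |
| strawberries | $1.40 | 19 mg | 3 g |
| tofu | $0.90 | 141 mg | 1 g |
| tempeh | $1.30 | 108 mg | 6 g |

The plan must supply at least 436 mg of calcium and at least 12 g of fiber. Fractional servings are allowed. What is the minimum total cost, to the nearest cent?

$3.37

peanut butter only: max(436/20, 12/2) = 21.8 servings → $5.45.
strawberries only: max(436/19, 12/3) = 22.95 servings → $32.13.
tofu only: max(436/141, 12/1) = 12 servings → $10.80.
tempeh only: max(436/108, 12/6) = 4.037 servings → $5.25.
peanut butter + strawberries: the both-tight solution has a negative serving — not a feasible corner.
peanut butter + tofu with both tight: 4.794 servings and 2.412 servings → $3.37.
peanut butter + tempeh: intersection lies outside the first quadrant.
strawberries + tofu with both tight: 3.109 servings and 2.673 servings → $6.76.
strawberries + tempeh: the both-tight solution has a negative serving — not a feasible corner.
tofu + tempeh with both tight: 1.789 servings and 1.702 servings → $3.82.
The minimum over all feasible corners is $3.37.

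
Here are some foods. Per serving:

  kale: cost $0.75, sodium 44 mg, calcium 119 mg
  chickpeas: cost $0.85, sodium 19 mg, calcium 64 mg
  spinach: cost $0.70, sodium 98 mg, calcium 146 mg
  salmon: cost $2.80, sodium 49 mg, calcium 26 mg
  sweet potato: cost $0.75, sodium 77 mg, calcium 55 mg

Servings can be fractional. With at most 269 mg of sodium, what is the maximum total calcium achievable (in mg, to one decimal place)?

Calcium per mg sodium: chickpeas 3.368, kale 2.705, spinach 1.49, sweet potato 0.7143, salmon 0.5306.
With no serving limits, spend the whole sodium allowance on chickpeas: 269 mg / 19 mg × 64 mg = 906.1 mg.

906.1 mg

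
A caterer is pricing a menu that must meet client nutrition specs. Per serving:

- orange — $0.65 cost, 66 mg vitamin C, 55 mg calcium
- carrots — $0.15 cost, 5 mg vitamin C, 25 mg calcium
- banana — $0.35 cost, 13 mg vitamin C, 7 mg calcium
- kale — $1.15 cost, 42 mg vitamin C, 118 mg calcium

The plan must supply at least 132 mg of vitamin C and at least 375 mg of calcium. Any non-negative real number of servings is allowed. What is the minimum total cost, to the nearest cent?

$2.58

The cheapest plan sits at a corner of the feasible region — with two constraints it uses at most two foods.
orange only: max(132/66, 375/55) = 6.818 servings → $4.43.
carrots only: max(132/5, 375/25) = 26.4 servings → $3.96.
banana only: max(132/13, 375/7) = 53.57 servings → $18.75.
kale only: max(132/42, 375/118) = 3.178 servings → $3.65.
orange + carrots with both tight: 1.036 servings and 12.72 servings → $2.58.
orange + banana with both targets exact would need a negative amount; discard.
orange + kale: intersection lies outside the first quadrant.
carrots + banana with both tight: 13.62 servings and 4.914 servings → $3.76.
carrots + kale with both tight: 0.3783 servings and 3.098 servings → $3.62.
banana + kale with both targets exact would need a negative amount; discard.
So the least-cost plan costs $2.58.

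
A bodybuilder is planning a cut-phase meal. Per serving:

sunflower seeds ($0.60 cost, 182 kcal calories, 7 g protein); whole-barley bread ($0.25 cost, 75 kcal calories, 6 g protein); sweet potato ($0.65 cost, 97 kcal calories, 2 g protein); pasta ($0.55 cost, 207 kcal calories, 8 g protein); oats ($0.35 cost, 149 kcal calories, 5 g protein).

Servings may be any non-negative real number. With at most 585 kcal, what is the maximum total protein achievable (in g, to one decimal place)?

46.8 g

Protein per kcal: whole-barley bread 0.08, pasta 0.03865, sunflower seeds 0.03846, oats 0.03356, sweet potato 0.02062.
With no serving limits, spend the whole calories allowance on whole-barley bread: 585 kcal / 75 kcal × 6 g = 46.8 g.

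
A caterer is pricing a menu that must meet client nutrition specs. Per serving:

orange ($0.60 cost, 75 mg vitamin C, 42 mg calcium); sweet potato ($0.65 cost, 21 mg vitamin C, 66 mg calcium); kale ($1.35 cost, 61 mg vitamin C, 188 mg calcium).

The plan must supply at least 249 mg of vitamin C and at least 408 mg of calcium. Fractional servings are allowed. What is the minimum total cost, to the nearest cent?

$3.50

At the optimum either one food covers both requirements or two foods hit both targets exactly; no other combination can be cheaper.
orange only: max(249/75, 408/42) = 9.714 servings → $5.83.
sweet potato only: max(249/21, 408/66) = 11.86 servings → $7.71.
kale only: max(249/61, 408/188) = 4.082 servings → $5.51.
orange + sweet potato with both tight: 1.934 servings and 4.951 servings → $4.38.
orange + kale with both tight: 1.9 servings and 1.746 servings → $3.50.
sweet potato + kale: the both-tight solution has a negative serving — not a feasible corner.
The minimum over all feasible corners is $3.50.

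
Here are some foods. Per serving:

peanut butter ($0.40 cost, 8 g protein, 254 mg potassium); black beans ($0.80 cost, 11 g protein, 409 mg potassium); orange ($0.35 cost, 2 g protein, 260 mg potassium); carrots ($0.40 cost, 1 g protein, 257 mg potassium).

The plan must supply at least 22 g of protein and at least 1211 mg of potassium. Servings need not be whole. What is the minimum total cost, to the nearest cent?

$1.75

Check every corner: each single food scaled to meet both minima, and each pair solved so both constraints bind.
peanut butter only: max(22/8, 1211/254) = 4.768 servings → $1.91.
black beans only: max(22/11, 1211/409) = 2.961 servings → $2.37.
orange only: max(22/2, 1211/260) = 11 servings → $3.85.
carrots only: max(22/1, 1211/257) = 22 servings → $8.80.
peanut butter + black beans with both targets exact would need a negative amount; discard.
peanut butter + orange with both tight: 2.098 servings and 2.608 servings → $1.75.
peanut butter + carrots with both tight: 2.466 servings and 2.275 servings → $1.90.
black beans + orange with both tight: 1.615 servings and 2.117 servings → $2.03.
black beans + carrots with both tight: 1.837 servings and 1.788 servings → $2.19.
orange + carrots: intersection lies outside the first quadrant.
The minimum over all feasible corners is $1.75.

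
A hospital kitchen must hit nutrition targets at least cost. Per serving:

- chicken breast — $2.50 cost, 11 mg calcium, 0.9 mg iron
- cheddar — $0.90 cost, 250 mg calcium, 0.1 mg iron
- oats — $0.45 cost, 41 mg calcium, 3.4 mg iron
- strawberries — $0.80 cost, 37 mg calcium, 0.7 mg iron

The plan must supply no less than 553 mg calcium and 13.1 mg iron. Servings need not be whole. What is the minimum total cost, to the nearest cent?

$3.14

chicken breast only: max(553/11, 13.1/0.9) = 50.27 servings → $125.68.
cheddar only: max(553/250, 13.1/0.1) = 131 servings → $117.90.
oats only: max(553/41, 13.1/3.4) = 13.49 servings → $6.07.
strawberries only: max(553/37, 13.1/0.7) = 18.71 servings → $14.97.
chicken breast + cheddar with both tight: 14.38 servings and 1.579 servings → $37.37.
chicken breast + oats with both targets exact would need a negative amount; discard.
chicken breast + strawberries with both tight: 3.812 servings and 13.81 servings → $20.58.
cheddar + oats with both tight: 1.588 servings and 3.806 servings → $3.14.
cheddar + strawberries: the both-tight solution has a negative serving — not a feasible corner.
oats + strawberries with both tight: 1.005 servings and 13.83 servings → $11.52.
The minimum over all feasible corners is $3.14.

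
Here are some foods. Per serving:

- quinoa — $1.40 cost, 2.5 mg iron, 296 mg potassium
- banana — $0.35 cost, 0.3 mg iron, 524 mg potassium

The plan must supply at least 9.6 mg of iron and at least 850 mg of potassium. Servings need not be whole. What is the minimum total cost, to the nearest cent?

This is a tiny linear program; its minimum lies at a vertex of the feasible set. List the vertices and price them.
quinoa only: max(9.6/2.5, 850/296) = 3.84 servings → $5.38.
banana only: max(9.6/0.3, 850/524) = 32 servings → $11.20.
quinoa + banana: the both-tight solution has a negative serving — not a feasible corner.
So the least-cost plan costs $5.38.

$5.38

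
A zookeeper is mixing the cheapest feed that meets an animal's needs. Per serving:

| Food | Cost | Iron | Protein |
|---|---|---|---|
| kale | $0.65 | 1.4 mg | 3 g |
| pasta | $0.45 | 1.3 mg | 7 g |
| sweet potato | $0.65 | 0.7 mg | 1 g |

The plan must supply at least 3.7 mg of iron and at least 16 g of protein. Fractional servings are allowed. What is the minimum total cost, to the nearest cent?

$1.28

Two binding constraints pin down two serving amounts, so the optimal mix uses at most two foods. The candidates are each food alone (scaled to the tighter of iron/protein) and each pair with both constraints tight.
kale only: max(3.7/1.4, 16/3) = 5.333 servings → $3.47.
pasta only: max(3.7/1.3, 16/7) = 2.846 servings → $1.28.
sweet potato only: max(3.7/0.7, 16/1) = 16 servings → $10.40.
kale + pasta with both tight: 0.8644 servings and 1.915 servings → $1.42.
kale + sweet potato: intersection lies outside the first quadrant.
pasta + sweet potato with both tight: 2.083 servings and 1.417 servings → $1.86.
Cheapest feasible corner: $1.28.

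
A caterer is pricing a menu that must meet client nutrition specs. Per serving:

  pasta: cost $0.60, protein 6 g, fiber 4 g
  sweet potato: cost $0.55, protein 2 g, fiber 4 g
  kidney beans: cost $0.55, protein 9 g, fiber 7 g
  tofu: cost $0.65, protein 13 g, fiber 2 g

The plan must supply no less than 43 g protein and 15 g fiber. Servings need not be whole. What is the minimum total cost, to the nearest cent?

$2.30

Two binding constraints pin down two serving amounts, so the optimal mix uses at most two foods. The candidates are each food alone (scaled to the tighter of protein/fiber) and each pair with both constraints tight.
pasta only: max(43/6, 15/4) = 7.167 servings → $4.30.
sweet potato only: max(43/2, 15/4) = 21.5 servings → $11.82.
kidney beans only: max(43/9, 15/7) = 4.778 servings → $2.63.
tofu only: max(43/13, 15/2) = 7.5 servings → $4.88.
pasta + sweet potato: intersection lies outside the first quadrant.
pasta + kidney beans with both targets exact would need a negative amount; discard.
pasta + tofu with both tight: 2.725 servings and 2.05 servings → $2.97.
sweet potato + kidney beans with both targets exact would need a negative amount; discard.
sweet potato + tofu with both tight: 2.271 servings and 2.958 servings → $3.17.
kidney beans + tofu with both tight: 1.493 servings and 2.274 servings → $2.30.
Cheapest feasible corner: $2.30.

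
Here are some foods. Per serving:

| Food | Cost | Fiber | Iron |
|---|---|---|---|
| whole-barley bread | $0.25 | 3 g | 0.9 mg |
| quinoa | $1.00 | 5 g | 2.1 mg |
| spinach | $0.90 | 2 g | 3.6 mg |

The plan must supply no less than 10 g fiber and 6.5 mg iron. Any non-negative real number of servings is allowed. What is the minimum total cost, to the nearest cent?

$1.69

The cheapest plan sits at a corner of the feasible region — with two constraints it uses at most two foods.
whole-barley bread only: max(10/3, 6.5/0.9) = 7.222 servings → $1.81.
quinoa only: max(10/5, 6.5/2.1) = 3.095 servings → $3.10.
spinach only: max(10/2, 6.5/3.6) = 5 servings → $4.50.
whole-barley bread + quinoa: intersection lies outside the first quadrant.
whole-barley bread + spinach with both tight: 2.556 servings and 1.167 servings → $1.69.
quinoa + spinach with both tight: 1.667 servings and 0.8333 servings → $2.42.
So the least-cost plan costs $1.69.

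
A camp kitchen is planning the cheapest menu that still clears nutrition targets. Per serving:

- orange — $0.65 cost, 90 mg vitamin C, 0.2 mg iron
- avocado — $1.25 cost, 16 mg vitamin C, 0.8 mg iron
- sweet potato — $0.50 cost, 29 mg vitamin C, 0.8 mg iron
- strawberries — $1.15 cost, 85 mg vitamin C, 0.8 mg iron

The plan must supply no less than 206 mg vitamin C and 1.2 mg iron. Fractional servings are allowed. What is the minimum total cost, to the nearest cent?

$1.78

At the optimum either one food covers both requirements or two foods hit both targets exactly; no other combination can be cheaper.
orange only: max(206/90, 1.2/0.2) = 6 servings → $3.90.
avocado only: max(206/16, 1.2/0.8) = 12.88 servings → $16.09.
sweet potato only: max(206/29, 1.2/0.8) = 7.103 servings → $3.55.
strawberries only: max(206/85, 1.2/0.8) = 2.424 servings → $2.79.
orange + avocado with both tight: 2.116 servings and 0.9709 servings → $2.59.
orange + sweet potato with both tight: 1.964 servings and 1.009 servings → $1.78.
orange + strawberries with both tight: 1.142 servings and 1.215 servings → $2.14.
avocado + sweet potato: the both-tight solution has a negative serving — not a feasible corner.
avocado + strawberries with both targets exact would need a negative amount; discard.
sweet potato + strawberries: intersection lies outside the first quadrant.
The minimum over all feasible corners is $1.78.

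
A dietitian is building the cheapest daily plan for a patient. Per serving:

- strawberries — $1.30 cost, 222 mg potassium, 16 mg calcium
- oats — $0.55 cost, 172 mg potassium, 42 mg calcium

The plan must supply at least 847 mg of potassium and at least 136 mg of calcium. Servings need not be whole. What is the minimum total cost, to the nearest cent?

The cheapest plan sits at a corner of the feasible region — with two constraints it uses at most two foods.
strawberries only: max(847/222, 136/16) = 8.5 servings → $11.05.
oats only: max(847/172, 136/42) = 4.924 servings → $2.71.
strawberries + oats with both tight: 1.854 servings and 2.532 servings → $3.80.
The minimum over all feasible corners is $2.71.

$2.71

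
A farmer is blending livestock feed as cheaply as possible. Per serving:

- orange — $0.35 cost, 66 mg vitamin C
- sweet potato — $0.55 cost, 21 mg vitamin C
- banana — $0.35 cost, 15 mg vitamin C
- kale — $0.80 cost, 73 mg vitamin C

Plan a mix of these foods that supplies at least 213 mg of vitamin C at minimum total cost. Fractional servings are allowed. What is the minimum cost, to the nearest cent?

Cost per mg of vitamin C: orange $0.0053, kale $0.0110, banana $0.0233, sweet potato $0.0262.
With no serving limits, use only orange: 213 mg / 66 mg = 3.227 servings × $0.35 = $1.13.

$1.13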